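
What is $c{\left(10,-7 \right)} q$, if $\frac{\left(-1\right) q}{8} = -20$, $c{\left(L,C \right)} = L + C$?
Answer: $480$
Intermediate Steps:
$c{\left(L,C \right)} = C + L$
$q = 160$ ($q = \left(-8\right) \left(-20\right) = 160$)
$c{\left(10,-7 \right)} q = \left(-7 + 10\right) 160 = 3 \cdot 160 = 480$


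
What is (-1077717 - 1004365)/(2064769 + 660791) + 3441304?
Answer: 4689739224079/1362780 ≈ 3.4413e+6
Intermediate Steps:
(-1077717 - 1004365)/(2064769 + 660791) + 3441304 = -2082082/2725560 + 3441304 = -2082082*1/2725560 + 3441304 = -1041041/1362780 + 3441304 = 4689739224079/1362780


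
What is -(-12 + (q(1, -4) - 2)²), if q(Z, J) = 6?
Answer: -4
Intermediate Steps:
-(-12 + (q(1, -4) - 2)²) = -(-12 + (6 - 2)²) = -(-12 + 4²) = -(-12 + 16) = -1*4 = -4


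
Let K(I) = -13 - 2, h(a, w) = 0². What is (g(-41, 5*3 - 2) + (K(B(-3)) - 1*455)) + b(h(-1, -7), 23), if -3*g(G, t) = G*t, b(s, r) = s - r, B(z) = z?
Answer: -946/3 ≈ -315.33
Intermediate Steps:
h(a, w) = 0
K(I) = -15
g(G, t) = -G*t/3
(g(-41, 5*3 - 2) + (K(B(-3)) - 1*455)) + b(h(-1, -7), 23) = (-⅓*(-41)*(5*3 - 2) + (-15 - 1*455)) + (0 - 1*23) = (-⅓*(-41)*(15 - 2) + (-15 - 455)) + (0 - 23) = (-⅓*(-41)*13 - 470) - 23 = (533/3 - 470) - 23 = -877/3 - 23 = -946/3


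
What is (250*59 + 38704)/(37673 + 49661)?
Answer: 26727/43667 ≈ 0.61206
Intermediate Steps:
(250*59 + 38704)/(37673 + 49661) = (14750 + 38704)/87334 = 53454*(1/87334) = 26727/43667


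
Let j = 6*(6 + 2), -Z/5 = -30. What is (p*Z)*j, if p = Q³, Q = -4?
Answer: -460800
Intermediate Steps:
Z = 150 (Z = -5*(-30) = 150)
p = -64 (p = (-4)³ = -64)
j = 48 (j = 6*8 = 48)
(p*Z)*j = -64*150*48 = -9600*48 = -460800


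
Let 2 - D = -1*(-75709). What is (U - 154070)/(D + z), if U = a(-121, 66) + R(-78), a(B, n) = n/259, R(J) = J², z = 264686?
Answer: -38328308/48945561 ≈ -0.78308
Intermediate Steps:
D = -75707 (D = 2 - (-1)*(-75709) = 2 - 1*75709 = 2 - 75709 = -75707)
a(B, n) = n/259 (a(B, n) = n*(1/259) = n/259)
U = 1575822/259 (U = (1/259)*66 + (-78)² = 66/259 + 6084 = 1575822/259 ≈ 6084.3)
(U - 154070)/(D + z) = (1575822/259 - 154070)/(-75707 + 264686) = -38328308/259/188979 = -38328308/259*1/188979 = -38328308/48945561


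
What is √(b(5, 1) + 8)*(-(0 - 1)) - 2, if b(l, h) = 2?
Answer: -2 + √10 ≈ 1.1623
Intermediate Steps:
√(b(5, 1) + 8)*(-(0 - 1)) - 2 = √(2 + 8)*(-(0 - 1)) - 2 = √10*(-1*(-1)) - 2 = √10*1 - 2 = √10 - 2 = -2 + √10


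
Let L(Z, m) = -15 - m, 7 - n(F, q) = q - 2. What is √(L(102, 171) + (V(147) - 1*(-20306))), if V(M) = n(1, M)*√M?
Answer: √(20120 - 966*√3) ≈ 135.82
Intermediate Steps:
n(F, q) = 9 - q (n(F, q) = 7 - (q - 2) = 7 - (-2 + q) = 7 + (2 - q) = 9 - q)
V(M) = √M*(9 - M) (V(M) = (9 - M)*√M = √M*(9 - M))
√(L(102, 171) + (V(147) - 1*(-20306))) = √((-15 - 1*171) + (√147*(9 - 1*147) - 1*(-20306))) = √((-15 - 171) + ((7*√3)*(9 - 147) + 20306)) = √(-186 + ((7*√3)*(-138) + 20306)) = √(-186 + (-966*√3 + 20306)) = √(-186 + (20306 - 966*√3)) = √(20120 - 966*√3)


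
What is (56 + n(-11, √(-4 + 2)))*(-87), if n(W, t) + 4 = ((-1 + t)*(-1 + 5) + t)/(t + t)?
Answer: -9483/2 - 87*I*√2 ≈ -4741.5 - 123.04*I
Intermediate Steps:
n(W, t) = -4 + (-4 + 5*t)/(2*t) (n(W, t) = -4 + ((-1 + t)*(-1 + 5) + t)/(t + t) = -4 + ((-1 + t)*4 + t)/((2*t)) = -4 + ((-4 + 4*t) + t)*(1/(2*t)) = -4 + (-4 + 5*t)*(1/(2*t)) = -4 + (-4 + 5*t)/(2*t))
(56 + n(-11, √(-4 + 2)))*(-87) = (56 + (-3/2 - 2/√(-4 + 2)))*(-87) = (56 + (-3/2 - 2*(-I*√2/2)))*(-87) = (56 + (-3/2 - (-1)*I*√2))*(-87) = (56 + (-3/2 + I*√2))*(-87) = (109/2 + I*√2)*(-87) = -9483/2 - 87*I*√2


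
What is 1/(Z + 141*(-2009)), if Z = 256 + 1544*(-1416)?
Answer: -1/2469317 ≈ -4.0497e-7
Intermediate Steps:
Z = -2186048 (Z = 256 - 2186304 = -2186048)
1/(Z + 141*(-2009)) = 1/(-2186048 + 141*(-2009)) = 1/(-2186048 - 283269) = 1/(-2469317) = -1/2469317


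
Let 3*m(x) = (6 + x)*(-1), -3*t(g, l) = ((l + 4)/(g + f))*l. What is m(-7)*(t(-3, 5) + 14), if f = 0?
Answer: 19/3 ≈ 6.3333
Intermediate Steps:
t(g, l) = -l*(4 + l)/(3*g) (t(g, l) = -(l + 4)/(g + 0)*l/3 = -(4 + l)/g*l/3 = -l*(4 + l)/(3*g))
m(x) = -2 - x/3 (m(x) = ((6 + x)*(-1))/3 = (-6 - x)/3 = -2 - x/3)
m(-7)*(t(-3, 5) + 14) = (-2 - 1/3*(-7))*(-1/3*5*(4 + 5)/(-3) + 14) = (-2 + 7/3)*(-1/3*5*(-1/3)*9 + 14) = (5 + 14)/3 = (1/3)*19 = 19/3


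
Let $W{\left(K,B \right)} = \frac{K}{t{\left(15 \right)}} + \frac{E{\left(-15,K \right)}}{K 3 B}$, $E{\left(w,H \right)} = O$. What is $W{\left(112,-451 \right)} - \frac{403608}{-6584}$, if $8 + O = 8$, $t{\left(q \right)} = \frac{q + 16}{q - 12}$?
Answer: $\frac{1840509}{25513} \approx 72.14$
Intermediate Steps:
$t{\left(q \right)} = \frac{16 + q}{-12 + q}$
$O = 0$ ($O = -8 + 8 = 0$)
$E{\left(w,H \right)} = 0$
$W{\left(K,B \right)} = \frac{3 K}{31}$ ($W{\left(K,B \right)} = \frac{K}{\frac{1}{-12 + 15} \left(16 + 15\right)} + \frac{0}{K 3 B} = \frac{K}{\frac{1}{3} \cdot 31} + \frac{0}{3 K B} = \frac{K}{\frac{1}{3} \cdot 31} + \frac{0}{3 B K} = \frac{K}{\frac{31}{3}} + 0 \frac{1}{3 B K} = K \frac{3}{31} + 0 = \frac{3 K}{31} + 0 = \frac{3 K}{31}$)
$W{\left(112,-451 \right)} - \frac{403608}{-6584} = \frac{3}{31} \cdot 112 - \frac{403608}{-6584} = \frac{336}{31} - 403608 \left(- \frac{1}{6584}\right) = \frac{336}{31} - - \frac{50451}{823} = \frac{336}{31} + \frac{50451}{823} = \frac{1840509}{25513}$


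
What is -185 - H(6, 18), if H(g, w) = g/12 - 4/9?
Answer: -3331/18 ≈ -185.06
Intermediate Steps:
H(g, w) = -4/9 + g/12 (H(g, w) = g*(1/12) - 4*⅑ = g/12 - 4/9 = -4/9 + g/12)
-185 - H(6, 18) = -185 - (-4/9 + (1/12)*6) = -185 - (-4/9 + ½) = -185 - 1*1/18 = -185 - 1/18 = -3331/18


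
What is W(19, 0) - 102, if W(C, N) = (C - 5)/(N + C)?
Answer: -1924/19 ≈ -101.26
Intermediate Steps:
W(C, N) = (-5 + C)/(C + N)
W(19, 0) - 102 = (-5 + 19)/(19 + 0) - 102 = 14/19 - 102 = -1924/19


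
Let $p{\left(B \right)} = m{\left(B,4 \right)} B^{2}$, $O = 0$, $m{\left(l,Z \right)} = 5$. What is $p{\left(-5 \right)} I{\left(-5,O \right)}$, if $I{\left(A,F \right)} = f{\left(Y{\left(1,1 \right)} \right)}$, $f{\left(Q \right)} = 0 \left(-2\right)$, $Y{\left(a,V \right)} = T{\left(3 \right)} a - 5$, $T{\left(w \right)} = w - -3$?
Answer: $0$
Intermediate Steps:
$T{\left(w \right)} = 3 + w$ ($T{\left(w \right)} = w + 3 = 3 + w$)
$Y{\left(a,V \right)} = -5 + 6 a$ ($Y{\left(a,V \right)} = \left(3 + 3\right) a - 5 = 6 a - 5 = -5 + 6 a$)
$f{\left(Q \right)} = 0$
$I{\left(A,F \right)} = 0$
$p{\left(B \right)} = 5 B^{2}$
$p{\left(-5 \right)} I{\left(-5,O \right)} = 5 \left(-5\right)^{2} \cdot 0 = 5 \cdot 25 \cdot 0 = 125 \cdot 0 = 0$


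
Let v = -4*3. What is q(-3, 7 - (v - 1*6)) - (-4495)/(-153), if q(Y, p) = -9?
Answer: -5872/153 ≈ -38.379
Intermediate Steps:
v = -12
q(-3, 7 - (v - 1*6)) - (-4495)/(-153) = -9 - (-4495)/(-153) = -9 - (-4495)*(-1)/153 = -9 - 31*145/153 = -9 - 4495/153 = -5872/153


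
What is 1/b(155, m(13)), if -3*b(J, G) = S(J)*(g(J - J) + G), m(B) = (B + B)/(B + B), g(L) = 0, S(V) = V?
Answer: -3/155 ≈ -0.019355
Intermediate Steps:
m(B) = 1 (m(B) = (2*B)/((2*B)) = (2*B)*(1/(2*B)) = 1)
b(J, G) = -G*J/3 (b(J, G) = -J*(0 + G)/3 = -J*G/3 = -G*J/3)
1/b(155, m(13)) = 1/(-⅓*1*155) = 1/(-155/3) = -3/155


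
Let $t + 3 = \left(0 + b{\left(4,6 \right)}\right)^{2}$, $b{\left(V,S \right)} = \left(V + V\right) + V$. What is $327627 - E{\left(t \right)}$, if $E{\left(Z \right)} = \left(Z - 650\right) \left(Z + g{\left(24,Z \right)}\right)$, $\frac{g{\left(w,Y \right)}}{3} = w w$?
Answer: $1278948$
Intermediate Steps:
$g{\left(w,Y \right)} = 3 w^{2}$ ($g{\left(w,Y \right)} = 3 w w = 3 w^{2}$)
$b{\left(V,S \right)} = 3 V$ ($b{\left(V,S \right)} = 2 V + V = 3 V$)
$t = 141$ ($t = -3 + \left(0 + 3 \cdot 4\right)^{2} = -3 + \left(0 + 12\right)^{2} = -3 + 12^{2} = -3 + 144 = 141$)
$E{\left(Z \right)} = \left(-650 + Z\right) \left(1728 + Z\right)$ ($E{\left(Z \right)} = \left(Z - 650\right) \left(Z + 3 \cdot 24^{2}\right) = \left(-650 + Z\right) \left(Z + 3 \cdot 576\right) = \left(-650 + Z\right) \left(Z + 1728\right) = \left(-650 + Z\right) \left(1728 + Z\right)$)
$327627 - E{\left(t \right)} = 327627 - \left(-1123200 + 141^{2} + 1078 \cdot 141\right) = 327627 - \left(-1123200 + 19881 + 151998\right) = 327627 - -951321 = 327627 + 951321 = 1278948$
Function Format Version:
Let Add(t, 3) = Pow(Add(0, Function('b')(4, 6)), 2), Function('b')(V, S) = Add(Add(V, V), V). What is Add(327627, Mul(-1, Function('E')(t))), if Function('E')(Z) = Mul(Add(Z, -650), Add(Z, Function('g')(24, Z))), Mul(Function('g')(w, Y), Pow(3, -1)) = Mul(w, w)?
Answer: 1278948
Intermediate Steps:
Function('g')(w, Y) = Mul(3, Pow(w, 2)) (Function('g')(w, Y) = Mul(3, Mul(w, w)) = Mul(3, Pow(w, 2)))
Function('b')(V, S) = Mul(3, V) (Function('b')(V, S) = Add(Mul(2, V), V) = Mul(3, V))
t = 141 (t = Add(-3, Pow(Add(0, Mul(3, 4)), 2)) = Add(-3, Pow(Add(0, 12), 2)) = Add(-3, Pow(12, 2)) = Add(-3, 144) = 141)
Function('E')(Z) = Mul(Add(-650, Z), Add(1728, Z)) (Function('E')(Z) = Mul(Add(Z, -650), Add(Z, Mul(3, Pow(24, 2)))) = Mul(Add(-650, Z), Add(Z, Mul(3, 576))) = Mul(Add(-650, Z), Add(Z, 1728)) = Mul(Add(-650, Z), Add(1728, Z)))
Add(327627, Mul(-1, Function('E')(t))) = Add(327627, Mul(-1, Add(-1123200, Pow(141, 2), Mul(1078, 141)))) = Add(327627, Mul(-1, Add(-1123200, 19881, 151998))) = Add(327627, Mul(-1, -951321)) = Add(327627, 951321) = 1278948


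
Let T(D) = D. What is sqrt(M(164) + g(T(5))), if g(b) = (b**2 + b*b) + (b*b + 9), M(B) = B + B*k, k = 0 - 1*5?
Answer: 2*I*sqrt(143) ≈ 23.917*I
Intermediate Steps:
k = -5 (k = 0 - 5 = -5)
M(B) = -4*B (M(B) = B + B*(-5) = B - 5*B = -4*B)
g(b) = 9 + 3*b**2 (g(b) = (b**2 + b**2) + (b**2 + 9) = 2*b**2 + (9 + b**2) = 9 + 3*b**2)
sqrt(M(164) + g(T(5))) = sqrt(-4*164 + (9 + 3*5**2)) = sqrt(-656 + (9 + 3*25)) = sqrt(-656 + (9 + 75)) = sqrt(-656 + 84) = sqrt(-572) = 2*I*sqrt(143)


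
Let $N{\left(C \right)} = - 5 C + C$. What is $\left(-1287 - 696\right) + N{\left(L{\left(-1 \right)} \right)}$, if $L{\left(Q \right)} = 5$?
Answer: $-2003$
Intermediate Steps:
$N{\left(C \right)} = - 4 C$
$\left(-1287 - 696\right) + N{\left(L{\left(-1 \right)} \right)} = \left(-1287 - 696\right) - 20 = -1983 - 20 = -2003$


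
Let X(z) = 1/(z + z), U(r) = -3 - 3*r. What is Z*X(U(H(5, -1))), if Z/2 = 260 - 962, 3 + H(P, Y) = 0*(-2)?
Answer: -117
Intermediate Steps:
H(P, Y) = -3 (H(P, Y) = -3 + 0*(-2) = -3 + 0 = -3)
Z = -1404 (Z = 2*(260 - 962) = 2*(-702) = -1404)
X(z) = 1/(2*z)
Z*X(U(H(5, -1))) = -702/(-3 - 3*(-3)) = -702/(-3 + 9) = -702/6 = -1404*1/12 = -117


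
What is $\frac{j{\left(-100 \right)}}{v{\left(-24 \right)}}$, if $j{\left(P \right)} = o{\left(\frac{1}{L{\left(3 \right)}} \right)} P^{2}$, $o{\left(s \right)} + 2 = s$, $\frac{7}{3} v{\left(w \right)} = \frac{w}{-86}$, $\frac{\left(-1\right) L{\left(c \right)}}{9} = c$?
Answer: $- \frac{41387500}{243} \approx -1.7032 \cdot 10^{5}$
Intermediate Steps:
$L{\left(c \right)} = - 9 c$
$v{\left(w \right)} = - \frac{3 w}{602}$ ($v{\left(w \right)} = \frac{3 \frac{w}{-86}}{7} = \frac{3 w \left(- \frac{1}{86}\right)}{7} = \frac{3 \left(- \frac{w}{86}\right)}{7} = - \frac{3 w}{602}$)
$o{\left(s \right)} = -2 + s$
$j{\left(P \right)} = - \frac{55 P^{2}}{27}$ ($j{\left(P \right)} = \left(-2 + \frac{1}{\left(-9\right) 3}\right) P^{2} = \left(-2 + \frac{1}{-27}\right) P^{2} = \left(-2 - \frac{1}{27}\right) P^{2} = - \frac{55 P^{2}}{27}$)
$\frac{j{\left(-100 \right)}}{v{\left(-24 \right)}} = \frac{\left(- \frac{55}{27}\right) \left(-100\right)^{2}}{\left(- \frac{3}{602}\right) \left(-24\right)} = \frac{\left(- \frac{55}{27}\right) 10000}{\frac{36}{301}} = \left(- \frac{550000}{27}\right) \frac{301}{36} = - \frac{41387500}{243}$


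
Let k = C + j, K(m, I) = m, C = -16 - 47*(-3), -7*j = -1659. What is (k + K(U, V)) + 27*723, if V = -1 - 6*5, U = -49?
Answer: 19834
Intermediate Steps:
j = 237 (j = -⅐*(-1659) = 237)
C = 125 (C = -16 + 141 = 125)
V = -31 (V = -1 - 30 = -31)
k = 362 (k = 125 + 237 = 362)
(k + K(U, V)) + 27*723 = (362 - 49) + 27*723 = 313 + 19521 = 19834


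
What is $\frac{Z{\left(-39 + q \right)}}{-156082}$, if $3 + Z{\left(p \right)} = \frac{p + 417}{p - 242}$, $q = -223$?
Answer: $\frac{1667}{78665328} \approx 2.1191 \cdot 10^{-5}$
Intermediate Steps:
$Z{\left(p \right)} = -3 + \frac{417 + p}{-242 + p}$ ($Z{\left(p \right)} = -3 + \frac{p + 417}{p - 242} = -3 + \frac{417 + p}{-242 + p}$)
$\frac{Z{\left(-39 + q \right)}}{-156082} = \frac{\frac{1}{-242 - 262} \left(1143 - 2 \left(-39 - 223\right)\right)}{-156082} = \frac{1143 - -524}{-242 - 262} \left(- \frac{1}{156082}\right) = \frac{1143 + 524}{-504} \left(- \frac{1}{156082}\right) = \left(- \frac{1}{504}\right) 1667 \left(- \frac{1}{156082}\right) = \left(- \frac{1667}{504}\right) \left(- \frac{1}{156082}\right) = \frac{1667}{78665328}$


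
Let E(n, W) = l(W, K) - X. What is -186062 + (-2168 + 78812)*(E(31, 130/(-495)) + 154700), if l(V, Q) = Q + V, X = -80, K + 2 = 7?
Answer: 130494488842/11 ≈ 1.1863e+10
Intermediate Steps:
K = 5 (K = -2 + 7 = 5)
E(n, W) = 85 + W (E(n, W) = (5 + W) - 1*(-80) = (5 + W) + 80 = 85 + W)
-186062 + (-2168 + 78812)*(E(31, 130/(-495)) + 154700) = -186062 + (-2168 + 78812)*((85 + 130/(-495)) + 154700) = -186062 + 76644*((85 + 130*(-1/495)) + 154700) = -186062 + 76644*((85 - 26/99) + 154700) = -186062 + 76644*(8389/99 + 154700) = -186062 + 76644*(15323689/99) = -186062 + 130496535524/11 = 130494488842/11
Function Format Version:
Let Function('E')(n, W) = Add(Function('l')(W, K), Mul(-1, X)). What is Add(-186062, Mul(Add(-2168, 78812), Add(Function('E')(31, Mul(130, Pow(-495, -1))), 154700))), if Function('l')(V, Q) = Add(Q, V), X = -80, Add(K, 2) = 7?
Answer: Rational(130494488842, 11) ≈ 1.1863e+10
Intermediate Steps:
K = 5 (K = Add(-2, 7) = 5)
Function('E')(n, W) = Add(85, W) (Function('E')(n, W) = Add(Add(5, W), Mul(-1, -80)) = Add(Add(5, W), 80) = Add(85, W))
Add(-186062, Mul(Add(-2168, 78812), Add(Function('E')(31, Mul(130, Pow(-495, -1))), 154700))) = Add(-186062, Mul(Add(-2168, 78812), Add(Add(85, Mul(130, Pow(-495, -1))), 154700))) = Add(-186062, Mul(76644, Add(Add(85, Mul(130, Rational(-1, 495))), 154700))) = Add(-186062, Mul(76644, Add(Add(85, Rational(-26, 99)), 154700))) = Add(-186062, Mul(76644, Add(Rational(8389, 99), 154700))) = Add(-186062, Mul(76644, Rational(15323689, 99))) = Add(-186062, Rational(130496535524, 11)) = Rational(130494488842, 11)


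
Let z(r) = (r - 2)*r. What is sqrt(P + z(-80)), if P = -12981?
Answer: I*sqrt(6421) ≈ 80.131*I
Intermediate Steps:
z(r) = r*(-2 + r) (z(r) = (-2 + r)*r = r*(-2 + r))
sqrt(P + z(-80)) = sqrt(-12981 - 80*(-2 - 80)) = sqrt(-12981 - 80*(-82)) = sqrt(-12981 + 6560) = sqrt(-6421) = I*sqrt(6421)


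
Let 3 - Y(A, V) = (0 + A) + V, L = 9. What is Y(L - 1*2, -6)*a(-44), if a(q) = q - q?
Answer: 0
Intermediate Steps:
Y(A, V) = 3 - A - V (Y(A, V) = 3 - ((0 + A) + V) = 3 - (A + V) = 3 + (-A - V) = 3 - A - V)
a(q) = 0
Y(L - 1*2, -6)*a(-44) = (3 - (9 - 1*2) - 1*(-6))*0 = (3 - (9 - 2) + 6)*0 = (3 - 1*7 + 6)*0 = (3 - 7 + 6)*0 = 2*0 = 0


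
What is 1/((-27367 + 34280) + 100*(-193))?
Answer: -1/12387 ≈ -8.0730e-5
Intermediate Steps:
1/((-27367 + 34280) + 100*(-193)) = 1/(6913 - 19300) = 1/(-12387) = -1/12387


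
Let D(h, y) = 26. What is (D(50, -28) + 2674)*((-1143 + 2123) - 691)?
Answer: 780300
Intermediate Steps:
(D(50, -28) + 2674)*((-1143 + 2123) - 691) = (26 + 2674)*((-1143 + 2123) - 691) = 2700*(980 - 691) = 2700*289 = 780300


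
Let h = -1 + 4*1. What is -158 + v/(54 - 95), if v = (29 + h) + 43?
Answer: -6553/41 ≈ -159.83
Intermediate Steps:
h = 3 (h = -1 + 4 = 3)
v = 75 (v = (29 + 3) + 43 = 32 + 43 = 75)
-158 + v/(54 - 95) = -158 + 75/(54 - 95) = -158 + 75/(-41) = -158 - 1/41*75 = -158 - 75/41 = -6553/41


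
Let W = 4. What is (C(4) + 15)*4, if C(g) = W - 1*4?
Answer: 60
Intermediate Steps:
C(g) = 0 (C(g) = 4 - 1*4 = 4 - 4 = 0)
(C(4) + 15)*4 = (0 + 15)*4 = 15*4 = 60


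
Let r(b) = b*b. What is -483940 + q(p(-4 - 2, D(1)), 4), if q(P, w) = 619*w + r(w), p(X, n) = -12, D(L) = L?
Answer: -481448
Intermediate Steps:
r(b) = b**2
q(P, w) = w**2 + 619*w (q(P, w) = 619*w + w**2 = w**2 + 619*w)
-483940 + q(p(-4 - 2, D(1)), 4) = -483940 + 4*(619 + 4) = -483940 + 4*623 = -483940 + 2492 = -481448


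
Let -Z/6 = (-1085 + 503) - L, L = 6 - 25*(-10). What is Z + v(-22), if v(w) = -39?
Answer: 4989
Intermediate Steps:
L = 256 (L = 6 + 250 = 256)
Z = 5028 (Z = -6*((-1085 + 503) - 1*256) = -6*(-582 - 256) = -6*(-838) = 5028)
Z + v(-22) = 5028 - 39 = 4989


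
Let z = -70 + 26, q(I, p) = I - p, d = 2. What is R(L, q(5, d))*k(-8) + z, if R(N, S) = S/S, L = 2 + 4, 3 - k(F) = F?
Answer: -33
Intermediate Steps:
k(F) = 3 - F
L = 6
R(N, S) = 1
z = -44
R(L, q(5, d))*k(-8) + z = 1*(3 - 1*(-8)) - 44 = 1*(3 + 8) - 44 = 1*11 - 44 = 11 - 44 = -33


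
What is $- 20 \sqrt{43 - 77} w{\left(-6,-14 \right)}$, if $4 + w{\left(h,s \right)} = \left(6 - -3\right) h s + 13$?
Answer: $- 15300 i \sqrt{34} \approx - 89214.0 i$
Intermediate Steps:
$w{\left(h,s \right)} = 9 + 9 h s$ ($w{\left(h,s \right)} = -4 + \left(\left(6 - -3\right) h s + 13\right) = -4 + \left(\left(6 + 3\right) h s + 13\right) = -4 + \left(9 h s + 13\right) = -4 + \left(13 + 9 h s\right) = 9 + 9 h s$)
$- 20 \sqrt{43 - 77} w{\left(-6,-14 \right)} = - 20 \sqrt{43 - 77} \left(9 + 9 \left(-6\right) \left(-14\right)\right) = - 20 \sqrt{-34} \left(9 + 756\right) = - 20 i \sqrt{34} \cdot 765 = - 15300 i \sqrt{34}$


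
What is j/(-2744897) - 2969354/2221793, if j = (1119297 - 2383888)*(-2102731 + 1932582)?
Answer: -478068893208914325/6098592940321 ≈ -78390.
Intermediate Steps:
j = 215168894059 (j = -1264591*(-170149) = 215168894059)
j/(-2744897) - 2969354/2221793 = 215168894059/(-2744897) - 2969354/2221793 = 215168894059*(-1/2744897) - 2969354*1/2221793 = -215168894059/2744897 - 2969354/2221793 = -478068893208914325/6098592940321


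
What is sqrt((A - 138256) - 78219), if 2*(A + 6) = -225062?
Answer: 2*I*sqrt(82253) ≈ 573.6*I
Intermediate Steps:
A = -112537 (A = -6 + (1/2)*(-225062) = -6 - 112531 = -112537)
sqrt((A - 138256) - 78219) = sqrt((-112537 - 138256) - 78219) = sqrt(-250793 - 78219) = sqrt(-329012) = 2*I*sqrt(82253)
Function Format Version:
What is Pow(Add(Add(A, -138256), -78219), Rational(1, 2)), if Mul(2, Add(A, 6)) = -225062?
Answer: Mul(2, I, Pow(82253, Rational(1, 2))) ≈ Mul(573.60, I)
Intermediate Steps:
A = -112537 (A = Add(-6, Mul(Rational(1, 2), -225062)) = Add(-6, -112531) = -112537)
Pow(Add(Add(A, -138256), -78219), Rational(1, 2)) = Pow(Add(Add(-112537, -138256), -78219), Rational(1, 2)) = Pow(Add(-250793, -78219), Rational(1, 2)) = Pow(-329012, Rational(1, 2)) = Mul(2, I, Pow(82253, Rational(1, 2)))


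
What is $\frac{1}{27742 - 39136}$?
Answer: $- \frac{1}{11394} \approx -8.7766 \cdot 10^{-5}$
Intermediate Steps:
$\frac{1}{27742 - 39136} = \frac{1}{-11394} = - \frac{1}{11394}$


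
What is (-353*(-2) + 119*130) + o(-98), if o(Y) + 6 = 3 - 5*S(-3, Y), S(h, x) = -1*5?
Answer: 16198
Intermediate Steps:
S(h, x) = -5
o(Y) = 22 (o(Y) = -6 + (3 - 5*(-5)) = -6 + (3 + 25) = -6 + 28 = 22)
(-353*(-2) + 119*130) + o(-98) = (-353*(-2) + 119*130) + 22 = (706 + 15470) + 22 = 16176 + 22 = 16198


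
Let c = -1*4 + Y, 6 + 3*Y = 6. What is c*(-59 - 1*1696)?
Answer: 7020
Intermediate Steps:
Y = 0 (Y = -2 + (1/3)*6 = -2 + 2 = 0)
c = -4 (c = -1*4 + 0 = -4 + 0 = -4)
c*(-59 - 1*1696) = -4*(-59 - 1*1696) = -4*(-59 - 1696) = -4*(-1755) = 7020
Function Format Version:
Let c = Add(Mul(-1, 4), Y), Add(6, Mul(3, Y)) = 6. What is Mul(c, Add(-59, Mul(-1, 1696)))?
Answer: 7020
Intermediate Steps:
Y = 0 (Y = Add(-2, Mul(Rational(1, 3), 6)) = Add(-2, 2) = 0)
c = -4 (c = Add(Mul(-1, 4), 0) = Add(-4, 0) = -4)
Mul(c, Add(-59, Mul(-1, 1696))) = Mul(-4, Add(-59, Mul(-1, 1696))) = Mul(-4, Add(-59, -1696)) = Mul(-4, -1755) = 7020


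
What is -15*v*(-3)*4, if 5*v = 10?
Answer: 360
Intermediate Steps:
v = 2 (v = (⅕)*10 = 2)
-15*v*(-3)*4 = -15*2*(-3)*4 = -(-90)*4 = -15*(-24) = 360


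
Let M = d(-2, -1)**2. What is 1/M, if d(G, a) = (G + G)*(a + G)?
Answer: 1/144 ≈ 0.0069444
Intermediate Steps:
d(G, a) = 2*G*(G + a) (d(G, a) = (2*G)*(G + a) = 2*G*(G + a))
M = 144 (M = (2*(-2)*(-2 - 1))**2 = (2*(-2)*(-3))**2 = 12**2 = 144)
1/M = 1/144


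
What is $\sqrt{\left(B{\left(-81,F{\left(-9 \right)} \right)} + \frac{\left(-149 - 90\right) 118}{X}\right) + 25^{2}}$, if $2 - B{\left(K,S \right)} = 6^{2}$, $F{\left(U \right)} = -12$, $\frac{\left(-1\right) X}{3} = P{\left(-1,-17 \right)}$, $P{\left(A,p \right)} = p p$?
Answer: $\frac{\sqrt{1621797}}{51} \approx 24.971$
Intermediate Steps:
$P{\left(A,p \right)} = p^{2}$
$X = -867$ ($X = - 3 \left(-17\right)^{2} = \left(-3\right) 289 = -867$)
$B{\left(K,S \right)} = -34$ ($B{\left(K,S \right)} = 2 - 6^{2} = 2 - 36 = -34$)
$\sqrt{\left(B{\left(-81,F{\left(-9 \right)} \right)} + \frac{\left(-149 - 90\right) 118}{X}\right) + 25^{2}} = \sqrt{\left(-34 + \frac{\left(-149 - 90\right) 118}{-867}\right) + 25^{2}} = \sqrt{\left(-34 + \left(-239\right) 118 \left(- \frac{1}{867}\right)\right) + 625} = \sqrt{\left(-34 - - \frac{28202}{867}\right) + 625} = \sqrt{\left(-34 + \frac{28202}{867}\right) + 625} = \sqrt{- \frac{1276}{867} + 625} = \sqrt{\frac{540599}{867}} = \frac{\sqrt{1621797}}{51}$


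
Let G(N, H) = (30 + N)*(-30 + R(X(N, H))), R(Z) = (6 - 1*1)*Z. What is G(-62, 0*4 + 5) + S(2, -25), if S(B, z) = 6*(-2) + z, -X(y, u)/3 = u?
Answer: 3323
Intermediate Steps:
X(y, u) = -3*u
R(Z) = 5*Z (R(Z) = (6 - 1)*Z = 5*Z)
S(B, z) = -12 + z
G(N, H) = (-30 - 15*H)*(30 + N) (G(N, H) = (30 + N)*(-30 + 5*(-3*H)) = (30 + N)*(-30 - 15*H) = (-30 - 15*H)*(30 + N))
G(-62, 0*4 + 5) + S(2, -25) = (-900 - 450*(0*4 + 5) - 30*(-62) - 15*(0*4 + 5)*(-62)) + (-12 - 25) = (-900 - 450*(0 + 5) + 1860 - 15*(0 + 5)*(-62)) - 37 = (-900 - 450*5 + 1860 - 15*5*(-62)) - 37 = (-900 - 2250 + 1860 + 4650) - 37 = 3360 - 37 = 3323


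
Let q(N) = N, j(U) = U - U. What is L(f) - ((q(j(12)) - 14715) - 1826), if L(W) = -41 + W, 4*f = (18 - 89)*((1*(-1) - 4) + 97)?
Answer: 14867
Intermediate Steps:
j(U) = 0
f = -1633 (f = ((18 - 89)*((1*(-1) - 4) + 97))/4 = (-71*((-1 - 4) + 97))/4 = (-71*(-5 + 97))/4 = (-71*92)/4 = (1/4)*(-6532) = -1633)
L(f) - ((q(j(12)) - 14715) - 1826) = (-41 - 1633) - ((0 - 14715) - 1826) = -1674 - (-14715 - 1826) = -1674 - 1*(-16541) = -1674 + 16541 = 14867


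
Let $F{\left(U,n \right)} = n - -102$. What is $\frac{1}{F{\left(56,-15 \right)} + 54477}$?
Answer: $\frac{1}{54564} \approx 1.8327 \cdot 10^{-5}$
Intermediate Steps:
$F{\left(U,n \right)} = 102 + n$ ($F{\left(U,n \right)} = n + 102 = 102 + n$)
$\frac{1}{F{\left(56,-15 \right)} + 54477} = \frac{1}{\left(102 - 15\right) + 54477} = \frac{1}{87 + 54477} = \frac{1}{54564}$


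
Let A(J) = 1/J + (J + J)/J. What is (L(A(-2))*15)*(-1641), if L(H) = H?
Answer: -73845/2 ≈ -36923.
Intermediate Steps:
A(J) = 2 + 1/J (A(J) = 1/J + (2*J)/J = 1/J + 2 = 2 + 1/J)
(L(A(-2))*15)*(-1641) = ((2 + 1/(-2))*15)*(-1641) = ((2 - ½)*15)*(-1641) = ((3/2)*15)*(-1641) = (45/2)*(-1641) = -73845/2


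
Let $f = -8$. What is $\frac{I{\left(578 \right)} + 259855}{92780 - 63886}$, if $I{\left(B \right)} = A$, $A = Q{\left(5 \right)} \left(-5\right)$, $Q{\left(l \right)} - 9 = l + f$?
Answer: $\frac{259825}{28894} \approx 8.9924$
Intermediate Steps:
$Q{\left(l \right)} = 1 + l$ ($Q{\left(l \right)} = 9 + \left(l - 8\right) = 9 + \left(-8 + l\right) = 1 + l$)
$A = -30$ ($A = \left(1 + 5\right) \left(-5\right) = 6 \left(-5\right) = -30$)
$I{\left(B \right)} = -30$
$\frac{I{\left(578 \right)} + 259855}{92780 - 63886} = \frac{-30 + 259855}{92780 - 63886} = \frac{259825}{28894}$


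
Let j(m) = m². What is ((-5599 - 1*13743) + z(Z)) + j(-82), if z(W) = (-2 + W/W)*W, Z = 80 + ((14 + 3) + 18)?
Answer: -12733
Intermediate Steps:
Z = 115 (Z = 80 + (17 + 18) = 80 + 35 = 115)
z(W) = -W (z(W) = (-2 + 1)*W = -W)
((-5599 - 1*13743) + z(Z)) + j(-82) = ((-5599 - 1*13743) - 1*115) + (-82)² = ((-5599 - 13743) - 115) + 6724 = (-19342 - 115) + 6724 = -19457 + 6724 = -12733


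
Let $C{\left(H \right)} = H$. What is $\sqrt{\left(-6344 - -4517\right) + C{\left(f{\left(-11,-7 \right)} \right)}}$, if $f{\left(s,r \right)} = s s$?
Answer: $i \sqrt{1706} \approx 41.304 i$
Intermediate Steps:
$f{\left(s,r \right)} = s^{2}$
$\sqrt{\left(-6344 - -4517\right) + C{\left(f{\left(-11,-7 \right)} \right)}} = \sqrt{\left(-6344 - -4517\right) + \left(-11\right)^{2}} = \sqrt{\left(-6344 + 4517\right) + 121} = \sqrt{-1827 + 121} = \sqrt{-1706} = i \sqrt{1706}$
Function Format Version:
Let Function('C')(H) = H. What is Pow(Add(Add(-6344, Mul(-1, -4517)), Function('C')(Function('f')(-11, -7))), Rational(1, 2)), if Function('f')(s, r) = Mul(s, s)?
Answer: Mul(I, Pow(1706, Rational(1, 2))) ≈ Mul(41.304, I)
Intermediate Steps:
Function('f')(s, r) = Pow(s, 2)
Pow(Add(Add(-6344, Mul(-1, -4517)), Function('C')(Function('f')(-11, -7))), Rational(1, 2)) = Pow(Add(Add(-6344, Mul(-1, -4517)), Pow(-11, 2)), Rational(1, 2)) = Pow(Add(Add(-6344, 4517), 121), Rational(1, 2)) = Pow(Add(-1827, 121), Rational(1, 2)) = Pow(-1706, Rational(1, 2)) = Mul(I, Pow(1706, Rational(1, 2)))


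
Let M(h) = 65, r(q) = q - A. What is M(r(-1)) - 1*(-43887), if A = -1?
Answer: 43952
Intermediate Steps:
r(q) = 1 + q (r(q) = q - 1*(-1) = q + 1 = 1 + q)
M(r(-1)) - 1*(-43887) = 65 - 1*(-43887) = 65 + 43887 = 43952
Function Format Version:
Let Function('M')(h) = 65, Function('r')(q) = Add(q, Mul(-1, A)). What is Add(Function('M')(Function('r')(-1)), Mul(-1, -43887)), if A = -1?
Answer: 43952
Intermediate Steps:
Function('r')(q) = Add(1, q) (Function('r')(q) = Add(q, Mul(-1, -1)) = Add(q, 1) = Add(1, q))
Add(Function('M')(Function('r')(-1)), Mul(-1, -43887)) = Add(65, Mul(-1, -43887)) = Add(65, 43887) = 43952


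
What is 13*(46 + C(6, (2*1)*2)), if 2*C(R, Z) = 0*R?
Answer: 598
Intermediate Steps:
C(R, Z) = 0 (C(R, Z) = (0*R)/2 = (1/2)*0 = 0)
13*(46 + C(6, (2*1)*2)) = 13*(46 + 0) = 13*46 = 598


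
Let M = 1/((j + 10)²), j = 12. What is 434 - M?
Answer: 210055/484 ≈ 434.00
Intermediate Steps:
M = 1/484 (M = 1/((12 + 10)²) = 1/(22²) = 1/484 ≈ 0.0020661)
434 - M = 434 - 1*1/484 = 434 - 1/484 = 210055/484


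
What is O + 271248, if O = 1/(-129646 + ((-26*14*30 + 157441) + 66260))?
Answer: 22550202481/83135 ≈ 2.7125e+5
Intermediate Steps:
O = 1/83135 (O = 1/(-129646 + ((-364*30 + 157441) + 66260)) = 1/(-129646 + ((-10920 + 157441) + 66260)) = 1/(-129646 + (146521 + 66260)) = 1/(-129646 + 212781) = 1/83135 ≈ 1.2029e-5)
O + 271248 = 1/83135 + 271248 = 22550202481/83135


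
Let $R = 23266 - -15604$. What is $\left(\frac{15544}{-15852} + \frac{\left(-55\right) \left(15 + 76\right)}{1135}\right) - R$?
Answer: $- \frac{34972339955}{899601} \approx -38875.0$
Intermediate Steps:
$R = 38870$ ($R = 23266 + 15604 = 38870$)
$\left(\frac{15544}{-15852} + \frac{\left(-55\right) \left(15 + 76\right)}{1135}\right) - R = \left(\frac{15544}{-15852} + \frac{\left(-55\right) \left(15 + 76\right)}{1135}\right) - 38870 = \left(15544 \left(- \frac{1}{15852}\right) + \left(-55\right) 91 \cdot \frac{1}{1135}\right) - 38870 = \left(- \frac{3886}{3963} - \frac{1001}{227}\right) - 38870 = - \frac{4849085}{899601} - 38870 = - \frac{34972339955}{899601}$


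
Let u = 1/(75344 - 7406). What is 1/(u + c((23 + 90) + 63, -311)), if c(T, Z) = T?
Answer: 67938/11957089 ≈ 0.0056818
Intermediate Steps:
u = 1/67938 ≈ 1.4719e-5
1/(u + c((23 + 90) + 63, -311)) = 1/(1/67938 + ((23 + 90) + 63)) = 1/(1/67938 + (113 + 63)) = 1/(1/67938 + 176) = 1/(11957089/67938) = 67938/11957089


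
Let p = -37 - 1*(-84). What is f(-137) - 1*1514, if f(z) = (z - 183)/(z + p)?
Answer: -13594/9 ≈ -1510.4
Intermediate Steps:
p = 47 (p = -37 + 84 = 47)
f(z) = (-183 + z)/(47 + z) (f(z) = (z - 183)/(z + 47) = (-183 + z)/(47 + z))
f(-137) - 1*1514 = (-183 - 137)/(47 - 137) - 1*1514 = -320/(-90) - 1514 = -1/90*(-320) - 1514 = 32/9 - 1514 = -13594/9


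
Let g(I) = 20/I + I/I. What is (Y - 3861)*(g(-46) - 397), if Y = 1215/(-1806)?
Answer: 10598430393/6923 ≈ 1.5309e+6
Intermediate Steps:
g(I) = 1 + 20/I (g(I) = 20/I + 1 = 1 + 20/I)
Y = -405/602 (Y = 1215*(-1/1806) = -405/602 ≈ -0.67276)
(Y - 3861)*(g(-46) - 397) = (-405/602 - 3861)*((20 - 46)/(-46) - 397) = -2324727*(-1/46*(-26) - 397)/602 = -2324727*(13/23 - 397)/602 = -2324727/602*(-9118/23) = 10598430393/6923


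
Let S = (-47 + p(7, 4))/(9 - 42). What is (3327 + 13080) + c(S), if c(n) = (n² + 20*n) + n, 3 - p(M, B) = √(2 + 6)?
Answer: 1988851/121 + 142*√2/99 ≈ 16439.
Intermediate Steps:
p(M, B) = 3 - 2*√2 (p(M, B) = 3 - √(2 + 6) = 3 - √8 = 3 - 2*√2)
S = 4/3 + 2*√2/33 (S = (-47 + (3 - 2*√2))/(9 - 42) = (-44 - 2*√2)/(-33) = (-44 - 2*√2)*(-1/33) = 4/3 + 2*√2/33 ≈ 1.4190)
c(n) = n² + 21*n
(3327 + 13080) + c(S) = (3327 + 13080) + (4/3 + 2*√2/33)*(21 + (4/3 + 2*√2/33)) = 16407 + (4/3 + 2*√2/33)*(67/3 + 2*√2/33)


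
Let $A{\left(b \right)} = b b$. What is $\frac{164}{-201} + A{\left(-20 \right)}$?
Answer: $\frac{80236}{201} \approx 399.18$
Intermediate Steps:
$A{\left(b \right)} = b^{2}$
$\frac{164}{-201} + A{\left(-20 \right)} = \frac{164}{-201} + \left(-20\right)^{2} = 164 \left(- \frac{1}{201}\right) + 400 = - \frac{164}{201} + 400 = \frac{80236}{201}$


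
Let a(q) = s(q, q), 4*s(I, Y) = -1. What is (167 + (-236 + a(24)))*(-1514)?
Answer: 209689/2 ≈ 1.0484e+5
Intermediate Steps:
s(I, Y) = -1/4 (s(I, Y) = (1/4)*(-1) = -1/4)
a(q) = -1/4
(167 + (-236 + a(24)))*(-1514) = (167 + (-236 - 1/4))*(-1514) = (167 - 945/4)*(-1514) = -277/4*(-1514) = 209689/2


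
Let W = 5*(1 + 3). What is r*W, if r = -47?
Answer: -940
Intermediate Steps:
W = 20 (W = 5*4 = 20)
r*W = -47*20 = -940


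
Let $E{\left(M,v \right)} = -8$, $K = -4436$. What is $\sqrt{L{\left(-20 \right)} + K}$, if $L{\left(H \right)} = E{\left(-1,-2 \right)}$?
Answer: $2 i \sqrt{1111} \approx 66.663 i$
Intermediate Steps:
$L{\left(H \right)} = -8$
$\sqrt{L{\left(-20 \right)} + K} = \sqrt{-8 - 4436} = \sqrt{-4444} = 2 i \sqrt{1111}$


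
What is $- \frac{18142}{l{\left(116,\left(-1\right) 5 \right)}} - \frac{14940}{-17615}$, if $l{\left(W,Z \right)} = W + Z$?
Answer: $- \frac{63582598}{391053} \approx -162.59$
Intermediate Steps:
$- \frac{18142}{l{\left(116,\left(-1\right) 5 \right)}} - \frac{14940}{-17615} = - \frac{18142}{116 - 5} - \frac{14940}{-17615} = - \frac{18142}{116 - 5} - - \frac{2988}{3523} = - \frac{18142}{111} + \frac{2988}{3523} = - \frac{63582598}{391053}$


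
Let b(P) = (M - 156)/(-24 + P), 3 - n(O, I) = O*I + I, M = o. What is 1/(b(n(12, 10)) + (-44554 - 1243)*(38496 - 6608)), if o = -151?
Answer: -151/220516584829 ≈ -6.8476e-10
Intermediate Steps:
M = -151
n(O, I) = 3 - I - I*O (n(O, I) = 3 - (O*I + I) = 3 - (I*O + I) = 3 - (I + I*O) = 3 + (-I - I*O) = 3 - I - I*O)
b(P) = -307/(-24 + P) (b(P) = (-151 - 156)/(-24 + P) = -307/(-24 + P))
1/(b(n(12, 10)) + (-44554 - 1243)*(38496 - 6608)) = 1/(-307/(-24 + (3 - 1*10 - 1*10*12)) + (-44554 - 1243)*(38496 - 6608)) = 1/(-307/(-24 + (3 - 10 - 120)) - 45797*31888) = 1/(-307/(-24 - 127) - 1460374736) = 1/(-307/(-151) - 1460374736) = 1/(-307*(-1/151) - 1460374736) = 1/(307/151 - 1460374736) = 1/(-220516584829/151) = -151/220516584829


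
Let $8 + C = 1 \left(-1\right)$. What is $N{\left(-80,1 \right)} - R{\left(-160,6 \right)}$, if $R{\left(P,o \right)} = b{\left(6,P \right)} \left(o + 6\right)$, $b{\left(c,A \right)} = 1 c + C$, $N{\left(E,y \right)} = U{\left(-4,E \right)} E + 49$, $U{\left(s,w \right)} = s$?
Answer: $405$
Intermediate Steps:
$C = -9$ ($C = -8 + 1 \left(-1\right) = -8 - 1 = -9$)
$N{\left(E,y \right)} = 49 - 4 E$ ($N{\left(E,y \right)} = - 4 E + 49 = 49 - 4 E$)
$b{\left(c,A \right)} = -9 + c$ ($b{\left(c,A \right)} = 1 c - 9 = c - 9 = -9 + c$)
$R{\left(P,o \right)} = -18 - 3 o$ ($R{\left(P,o \right)} = \left(-9 + 6\right) \left(o + 6\right) = - 3 \left(6 + o\right) = -18 - 3 o$)
$N{\left(-80,1 \right)} - R{\left(-160,6 \right)} = \left(49 - -320\right) - \left(-18 - 18\right) = \left(49 + 320\right) - \left(-18 - 18\right) = 369 - -36 = 369 + 36 = 405$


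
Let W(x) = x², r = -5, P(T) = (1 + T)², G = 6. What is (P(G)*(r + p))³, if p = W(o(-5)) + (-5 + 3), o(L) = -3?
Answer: 941192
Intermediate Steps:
p = 7 (p = (-3)² + (-5 + 3) = 9 - 2 = 7)
(P(G)*(r + p))³ = ((1 + 6)²*(-5 + 7))³ = (7²*2)³ = (49*2)³ = 98³ = 941192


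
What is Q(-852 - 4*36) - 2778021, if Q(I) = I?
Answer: -2779017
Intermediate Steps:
Q(-852 - 4*36) - 2778021 = (-852 - 4*36) - 2778021 = (-852 - 1*144) - 2778021 = (-852 - 144) - 2778021 = -996 - 2778021 = -2779017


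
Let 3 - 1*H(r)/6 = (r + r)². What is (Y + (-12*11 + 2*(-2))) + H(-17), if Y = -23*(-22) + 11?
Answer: -6537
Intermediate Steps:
H(r) = 18 - 24*r² (H(r) = 18 - 6*(r + r)² = 18 - 6*4*r² = 18 - 24*r²)
Y = 517 (Y = 506 + 11 = 517)
(Y + (-12*11 + 2*(-2))) + H(-17) = (517 + (-12*11 + 2*(-2))) + (18 - 24*(-17)²) = (517 + (-132 - 4)) + (18 - 24*289) = (517 - 136) + (18 - 6936) = 381 - 6918 = -6537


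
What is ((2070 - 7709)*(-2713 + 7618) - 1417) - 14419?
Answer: -27675131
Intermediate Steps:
((2070 - 7709)*(-2713 + 7618) - 1417) - 14419 = (-5639*4905 - 1417) - 14419 = (-27659295 - 1417) - 14419 = -27660712 - 14419 = -27675131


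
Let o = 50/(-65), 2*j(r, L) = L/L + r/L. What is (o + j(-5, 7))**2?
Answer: 3249/8281 ≈ 0.39234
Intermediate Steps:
j(r, L) = 1/2 + r/(2*L) (j(r, L) = (L/L + r/L)/2 = (1 + r/L)/2 = 1/2 + r/(2*L))
o = -10/13 (o = 50*(-1/65) = -10/13 ≈ -0.76923)
(o + j(-5, 7))**2 = (-10/13 + (1/2)*(7 - 5)/7)**2 = (-10/13 + (1/2)*(1/7)*2)**2 = (-10/13 + 1/7)**2 = (-57/91)**2 = 3249/8281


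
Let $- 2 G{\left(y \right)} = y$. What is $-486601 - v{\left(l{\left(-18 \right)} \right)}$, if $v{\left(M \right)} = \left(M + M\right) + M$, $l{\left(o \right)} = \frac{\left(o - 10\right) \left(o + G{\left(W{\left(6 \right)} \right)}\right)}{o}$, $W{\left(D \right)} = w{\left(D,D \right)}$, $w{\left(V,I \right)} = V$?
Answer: $-486503$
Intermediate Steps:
$W{\left(D \right)} = D$
$G{\left(y \right)} = - \frac{y}{2}$
$l{\left(o \right)} = \frac{\left(-10 + o\right) \left(-3 + o\right)}{o}$ ($l{\left(o \right)} = \frac{\left(o - 10\right) \left(o - 3\right)}{o} = \frac{\left(-10 + o\right) \left(o - 3\right)}{o} = \frac{\left(-10 + o\right) \left(-3 + o\right)}{o}$)
$v{\left(M \right)} = 3 M$ ($v{\left(M \right)} = 2 M + M = 3 M$)
$-486601 - v{\left(l{\left(-18 \right)} \right)} = -486601 - 3 \left(-13 - 18 + \frac{30}{-18}\right) = -486601 - 3 \left(-13 - 18 + 30 \left(- \frac{1}{18}\right)\right) = -486601 - 3 \left(-13 - 18 - \frac{5}{3}\right) = -486601 - 3 \left(- \frac{98}{3}\right) = -486601 - -98 = -486601 + 98 = -486503$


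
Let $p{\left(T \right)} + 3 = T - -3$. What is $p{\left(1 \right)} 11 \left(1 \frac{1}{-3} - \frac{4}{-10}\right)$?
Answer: $\frac{11}{15} \approx 0.73333$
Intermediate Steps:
$p{\left(T \right)} = T$ ($p{\left(T \right)} = -3 + \left(T - -3\right) = -3 + \left(T + 3\right) = -3 + \left(3 + T\right) = T$)
$p{\left(1 \right)} 11 \left(1 \frac{1}{-3} - \frac{4}{-10}\right) = 1 \cdot 11 \left(1 \frac{1}{-3} - \frac{4}{-10}\right) = 11 \left(1 \left(- \frac{1}{3}\right) - - \frac{2}{5}\right) = 11 \left(- \frac{1}{3} + \frac{2}{5}\right) = 11 \cdot \frac{1}{15} = \frac{11}{15}$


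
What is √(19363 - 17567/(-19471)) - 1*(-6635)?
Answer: 6635 + 2*√1835309882085/19471 ≈ 6774.2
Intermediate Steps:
√(19363 - 17567/(-19471)) - 1*(-6635) = √(19363 - 17567*(-1/19471)) + 6635 = √(19363 + 17567/19471) + 6635 = √(377034540/19471) + 6635 = 2*√1835309882085/19471 + 6635 = 6635 + 2*√1835309882085/19471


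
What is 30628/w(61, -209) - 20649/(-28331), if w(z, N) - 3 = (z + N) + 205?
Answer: 217240202/424965 ≈ 511.20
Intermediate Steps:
w(z, N) = 208 + N + z (w(z, N) = 3 + ((z + N) + 205) = 3 + ((N + z) + 205) = 3 + (205 + N + z) = 208 + N + z)
30628/w(61, -209) - 20649/(-28331) = 30628/(208 - 209 + 61) - 20649/(-28331) = 30628/60 - 20649*(-1/28331) = 30628*(1/60) + 20649/28331 = 7657/15 + 20649/28331 = 217240202/424965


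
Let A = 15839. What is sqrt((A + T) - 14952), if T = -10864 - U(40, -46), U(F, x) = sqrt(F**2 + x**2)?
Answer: sqrt(-9977 - 2*sqrt(929)) ≈ 100.19*I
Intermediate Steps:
T = -10864 - 2*sqrt(929) (T = -10864 - sqrt(40**2 + (-46)**2) = -10864 - sqrt(1600 + 2116) = -10864 - sqrt(3716) = -10864 - 2*sqrt(929) ≈ -10925.)
sqrt((A + T) - 14952) = sqrt((15839 + (-10864 - 2*sqrt(929))) - 14952) = sqrt((4975 - 2*sqrt(929)) - 14952) = sqrt(-9977 - 2*sqrt(929))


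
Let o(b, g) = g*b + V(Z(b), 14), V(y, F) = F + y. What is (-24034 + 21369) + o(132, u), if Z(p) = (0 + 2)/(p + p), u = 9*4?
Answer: 277333/132 ≈ 2101.0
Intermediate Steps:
u = 36
Z(p) = 1/p (Z(p) = 2/((2*p)) = 2*(1/(2*p)) = 1/p)
o(b, g) = 14 + 1/b + b*g (o(b, g) = g*b + (14 + 1/b) = b*g + (14 + 1/b) = 14 + 1/b + b*g)
(-24034 + 21369) + o(132, u) = (-24034 + 21369) + (14 + 1/132 + 132*36) = -2665 + (14 + 1/132 + 4752) = -2665 + 629113/132 = 277333/132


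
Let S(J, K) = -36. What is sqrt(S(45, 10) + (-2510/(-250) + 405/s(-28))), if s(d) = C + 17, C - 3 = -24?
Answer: I*sqrt(12721)/10 ≈ 11.279*I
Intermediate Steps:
C = -21 (C = 3 - 24 = -21)
s(d) = -4 (s(d) = -21 + 17 = -4)
sqrt(S(45, 10) + (-2510/(-250) + 405/s(-28))) = sqrt(-36 + (-2510/(-250) + 405/(-4))) = sqrt(-36 + (-2510*(-1/250) + 405*(-1/4))) = sqrt(-36 + (251/25 - 405/4)) = sqrt(-36 - 9121/100) = sqrt(-12721/100) = I*sqrt(12721)/10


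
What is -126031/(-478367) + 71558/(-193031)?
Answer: -9903095825/92339660377 ≈ -0.10725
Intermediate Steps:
-126031/(-478367) + 71558/(-193031) = -126031*(-1/478367) + 71558*(-1/193031) = 126031/478367 - 71558/193031 = -9903095825/92339660377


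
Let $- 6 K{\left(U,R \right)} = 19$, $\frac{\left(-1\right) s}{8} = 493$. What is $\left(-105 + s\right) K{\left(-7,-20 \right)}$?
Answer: $\frac{76931}{6} \approx 12822.0$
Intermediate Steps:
$s = -3944$ ($s = \left(-8\right) 493 = -3944$)
$K{\left(U,R \right)} = - \frac{19}{6}$ ($K{\left(U,R \right)} = \left(- \frac{1}{6}\right) 19 = - \frac{19}{6}$)
$\left(-105 + s\right) K{\left(-7,-20 \right)} = \left(-105 - 3944\right) \left(- \frac{19}{6}\right) = \left(-4049\right) \left(- \frac{19}{6}\right) = \frac{76931}{6}$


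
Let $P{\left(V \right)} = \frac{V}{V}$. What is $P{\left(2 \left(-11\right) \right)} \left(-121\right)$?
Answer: $-121$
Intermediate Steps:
$P{\left(V \right)} = 1$
$P{\left(2 \left(-11\right) \right)} \left(-121\right) = 1 \left(-121\right) = -121$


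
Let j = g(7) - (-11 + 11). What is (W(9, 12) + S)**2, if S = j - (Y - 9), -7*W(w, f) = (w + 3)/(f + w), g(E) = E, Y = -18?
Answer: 2762244/2401 ≈ 1150.5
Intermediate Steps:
j = 7 (j = 7 - (-11 + 11) = 7 - 1*0 = 7 + 0 = 7)
W(w, f) = -(3 + w)/(7*(f + w)) (W(w, f) = -(w + 3)/(7*(f + w)) = -(3 + w)/(7*(f + w)))
S = 34 (S = 7 - (-18 - 9) = 7 - 1*(-27) = 7 + 27 = 34)
(W(9, 12) + S)**2 = ((-3 - 1*9)/(7*(12 + 9)) + 34)**2 = ((1/7)*(-3 - 9)/21 + 34)**2 = ((1/7)*(1/21)*(-12) + 34)**2 = (-4/49 + 34)**2 = (1662/49)**2 = 2762244/2401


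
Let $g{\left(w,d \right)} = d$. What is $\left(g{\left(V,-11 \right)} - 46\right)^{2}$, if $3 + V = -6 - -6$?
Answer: $3249$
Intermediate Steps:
$V = -3$ ($V = -3 - 0 = -3 + \left(-6 + 6\right) = -3 + 0 = -3$)
$\left(g{\left(V,-11 \right)} - 46\right)^{2} = \left(-11 - 46\right)^{2} = \left(-57\right)^{2} = 3249$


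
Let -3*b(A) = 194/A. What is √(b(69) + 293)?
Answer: √1390511/69 ≈ 17.090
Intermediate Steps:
b(A) = -194/(3*A)
√(b(69) + 293) = √(-194/3/69 + 293) = √(-194/3*1/69 + 293) = √(-194/207 + 293) = √(60457/207) = √1390511/69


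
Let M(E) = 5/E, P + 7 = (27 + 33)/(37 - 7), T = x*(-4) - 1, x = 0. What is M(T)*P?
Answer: 25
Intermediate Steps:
T = -1 (T = 0*(-4) - 1 = 0 - 1 = -1)
P = -5 (P = -7 + (27 + 33)/(37 - 7) = -7 + 60/30 = -7 + 60*(1/30) = -7 + 2 = -5)
M(T)*P = (5/(-1))*(-5) = (5*(-1))*(-5) = -5*(-5) = 25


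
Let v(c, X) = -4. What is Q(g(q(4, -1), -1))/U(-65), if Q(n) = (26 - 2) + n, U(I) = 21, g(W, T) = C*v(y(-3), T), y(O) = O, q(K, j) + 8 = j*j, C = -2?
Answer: 32/21 ≈ 1.5238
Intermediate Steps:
q(K, j) = -8 + j² (q(K, j) = -8 + j*j = -8 + j²)
g(W, T) = 8 (g(W, T) = -2*(-4) = 8)
Q(n) = 24 + n
Q(g(q(4, -1), -1))/U(-65) = (24 + 8)/21 = 32*(1/21) = 32/21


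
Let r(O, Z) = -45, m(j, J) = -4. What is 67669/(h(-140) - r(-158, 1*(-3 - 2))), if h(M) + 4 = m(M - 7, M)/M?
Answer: 2368415/1436 ≈ 1649.3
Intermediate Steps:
h(M) = -4 - 4/M
67669/(h(-140) - r(-158, 1*(-3 - 2))) = 67669/((-4 - 4/(-140)) - 1*(-45)) = 67669/((-4 - 4*(-1/140)) + 45) = 67669/((-4 + 1/35) + 45) = 67669/(-139/35 + 45) = 67669/(1436/35) = 67669*(35/1436) = 2368415/1436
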